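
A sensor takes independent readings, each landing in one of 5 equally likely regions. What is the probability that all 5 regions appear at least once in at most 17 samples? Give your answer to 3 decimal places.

By inclusion–exclusion over which regions are missing,
P(all seen) = Σ_{j=0}^{5} (-1)^j C(5,j)((5-j)/5)^17
= 1.0000 - 0.1126 + 0.0017 - 0.0000 + 0.0000 - 0.0000
= 0.8891.

0.889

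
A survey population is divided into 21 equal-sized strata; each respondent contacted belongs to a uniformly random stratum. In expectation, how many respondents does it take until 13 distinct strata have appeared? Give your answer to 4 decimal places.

19.4775

With k distinct strata already seen, the next new one arrives after an expected 21/(21-k) respondents.
Sum over k = 0,...,12: E = 21/21 + 21/20 + 21/19 + ... + 21/10 + 21/9 = 19.47753.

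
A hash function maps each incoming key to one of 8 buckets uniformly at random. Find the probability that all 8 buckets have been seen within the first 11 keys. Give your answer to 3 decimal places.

Let A_i be the event that bucket i is missing after 11 keys. By inclusion–exclusion on the A_i,
P(all seen) = Σ_{j=0}^{8} (-1)^j C(8,j)((8-j)/8)^11
= 1.0000 - 1.8415 + 1.1826 - 0.3183 + 0.0342 - 0.0012 + 0.0000 - 0.0000 + 0.0000
= 0.0558.

0.056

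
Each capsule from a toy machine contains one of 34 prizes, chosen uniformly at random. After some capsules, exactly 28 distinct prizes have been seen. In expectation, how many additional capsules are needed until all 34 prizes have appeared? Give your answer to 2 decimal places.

83.30

With k distinct prizes already seen, the next new one takes an expected 34/(34-k) capsules.
Sum over k = 28,...,33: E = 34/6 + 34/5 + 34/4 + 34/3 + 34/2 + 34/1 = 83.300.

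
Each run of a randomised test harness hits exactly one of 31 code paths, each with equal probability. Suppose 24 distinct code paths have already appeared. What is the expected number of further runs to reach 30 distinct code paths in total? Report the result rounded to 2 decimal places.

With k distinct code paths already seen, the next new one takes an expected 31/(31-k) runs.
Sum over k = 24,...,29: E = 31/7 + 31/6 + 31/5 + 31/4 + 31/3 + 31/2 = 49.379.

49.38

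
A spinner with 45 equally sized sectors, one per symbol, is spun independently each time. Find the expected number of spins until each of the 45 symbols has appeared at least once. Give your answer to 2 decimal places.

197.77

Split into phases: going from k distinct to k+1 distinct takes on average 45/(45-k) spins.
E[T] = 45/45 + 45/44 + 45/43 + ... + 45/2 + 45/1 = 45·H_{45}.
H_{45} = 4.395, so E[T] = 197.773.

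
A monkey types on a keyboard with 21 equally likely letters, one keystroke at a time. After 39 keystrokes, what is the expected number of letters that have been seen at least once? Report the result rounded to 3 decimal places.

17.868

For each letter, P(seen in 39 keystrokes) = 1 - (20/21)^39 = 0.8509.
By linearity of expectation, E[distinct seen] = 21·(1 - (20/21)^39) = 17.8679.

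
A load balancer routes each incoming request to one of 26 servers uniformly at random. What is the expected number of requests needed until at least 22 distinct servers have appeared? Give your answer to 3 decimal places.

46.048

Going from k to k+1 distinct takes a geometric number of requests with mean 26/(26-k).
Sum over k = 0,...,21: E = 26/26 + 26/25 + 26/24 + ... + 26/6 + 26/5 = 46.0482.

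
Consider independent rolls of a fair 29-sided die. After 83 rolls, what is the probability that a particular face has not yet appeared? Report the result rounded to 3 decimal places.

0.054

Each roll misses the fixed face with probability (29-1)/29 = 28/29, independently.
P(still missing after 83) = (28/29)^83 = 0.0543.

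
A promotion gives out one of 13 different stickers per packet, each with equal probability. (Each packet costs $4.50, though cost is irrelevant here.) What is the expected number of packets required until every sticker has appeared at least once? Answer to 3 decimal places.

41.342

The wait to go from k to k+1 distinct stickers is geometric with mean 13/(13-k).
E[T] = 13/13 + 13/12 + 13/11 + ... + 13/2 + 13/1 = 13·H_{13}.
H_{13} = 3.1801, so E[T] = 41.3417.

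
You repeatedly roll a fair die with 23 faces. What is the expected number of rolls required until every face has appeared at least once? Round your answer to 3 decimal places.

After k distinct faces have appeared, the next roll gives a new one with probability (23-k)/23, so the expected wait for the (k+1)-th is 23/(23-k).
E[T] = 23/23 + 23/22 + 23/21 + ... + 23/2 + 23/1 = 23·H_{23}.
H_{23} = 3.7343, so E[T] = 85.8887.

85.889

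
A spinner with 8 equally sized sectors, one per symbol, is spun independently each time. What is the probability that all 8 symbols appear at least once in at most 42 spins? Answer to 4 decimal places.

0.9708

Let A_i be the event that symbol i is missing after 42 spins. By inclusion–exclusion on the A_i,
P(all seen) = Σ_{j=0}^{8} (-1)^j C(8,j)((8-j)/8)^42
= 1.00000 - 0.02934 + 0.00016 - 0.00000 + 0.00000 - 0.00000 + 0.00000 - 0.00000 + 0.00000
= 0.97082.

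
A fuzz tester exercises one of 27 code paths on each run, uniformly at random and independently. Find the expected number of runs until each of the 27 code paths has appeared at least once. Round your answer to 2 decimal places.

105.07

After k distinct code paths have appeared, the next run gives a new one with probability (27-k)/27, so the expected wait for the (k+1)-th is 27/(27-k).
E[T] = 27/27 + 27/26 + 27/25 + ... + 27/2 + 27/1 = 27·H_{27}.
H_{27} = 3.891, so E[T] = 105.069.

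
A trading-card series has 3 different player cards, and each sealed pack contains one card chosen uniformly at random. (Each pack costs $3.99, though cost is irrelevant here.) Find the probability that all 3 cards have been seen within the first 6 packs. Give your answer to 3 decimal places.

By inclusion–exclusion over which cards are missing,
P(all seen) = Σ_{j=0}^{3} (-1)^j C(3,j)((3-j)/3)^6
= 1.0000 - 0.2634 + 0.0041 - 0.0000
= 0.7407.

0.741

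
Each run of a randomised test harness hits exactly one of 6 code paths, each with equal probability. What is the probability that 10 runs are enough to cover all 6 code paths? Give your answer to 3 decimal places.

0.272

By inclusion–exclusion over which code paths are missing,
P(all seen) = Σ_{j=0}^{6} (-1)^j C(6,j)((6-j)/6)^10
= 1.0000 - 0.9690 + 0.2601 - 0.0195 + 0.0003 - 0.0000 + 0.0000
= 0.2718.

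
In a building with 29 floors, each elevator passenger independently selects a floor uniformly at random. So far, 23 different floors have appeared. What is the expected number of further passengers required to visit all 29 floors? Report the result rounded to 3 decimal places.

The wait to go from k to k+1 distinct floors is geometric with mean 29/(29-k).
Sum over k = 23,...,28: E = 29/6 + 29/5 + 29/4 + 29/3 + 29/2 + 29/1 = 71.0500.

71.050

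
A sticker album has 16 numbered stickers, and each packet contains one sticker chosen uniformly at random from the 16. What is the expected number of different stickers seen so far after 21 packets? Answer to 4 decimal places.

For each sticker, P(seen in 21 packets) = 1 - (15/16)^21 = 0.74213.
By linearity of expectation, E[distinct seen] = 16·(1 - (15/16)^21) = 11.87412.

11.8741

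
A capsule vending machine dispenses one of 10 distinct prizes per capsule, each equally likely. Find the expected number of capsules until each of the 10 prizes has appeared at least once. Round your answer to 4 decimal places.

29.2897

Split into phases: going from k distinct to k+1 distinct takes on average 10/(10-k) capsules.
E[T] = 10/10 + 10/9 + 10/8 + ... + 10/2 + 10/1 = 10·H_{10}.
H_{10} = 2.92897, so E[T] = 29.28968.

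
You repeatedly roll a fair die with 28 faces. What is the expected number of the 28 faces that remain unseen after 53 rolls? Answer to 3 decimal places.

4.074

For each face, P(unseen after 53) = (27/28)^53 = 0.1455.
By linearity of expectation, E[unseen] = 28·(27/28)^53 = 4.0744.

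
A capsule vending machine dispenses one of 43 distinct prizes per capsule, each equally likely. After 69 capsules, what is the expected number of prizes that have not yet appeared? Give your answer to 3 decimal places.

8.479

For each prize, P(unseen after 69) = (42/43)^69 = 0.1972.
By linearity of expectation, E[unseen] = 43·(42/43)^69 = 8.4790.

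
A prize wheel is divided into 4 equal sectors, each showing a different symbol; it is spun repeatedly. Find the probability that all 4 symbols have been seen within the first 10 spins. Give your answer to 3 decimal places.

By inclusion–exclusion over which symbols are missing,
P(all seen) = Σ_{j=0}^{4} (-1)^j C(4,j)((4-j)/4)^10
= 1.0000 - 0.2253 + 0.0059 - 0.0000 + 0.0000
= 0.7806.

0.781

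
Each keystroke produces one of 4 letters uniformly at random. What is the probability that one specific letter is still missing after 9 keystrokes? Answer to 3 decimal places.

0.075

Each keystroke misses the fixed letter with probability (4-1)/4 = 3/4, independently.
P(still missing after 9) = (3/4)^9 = 0.0751.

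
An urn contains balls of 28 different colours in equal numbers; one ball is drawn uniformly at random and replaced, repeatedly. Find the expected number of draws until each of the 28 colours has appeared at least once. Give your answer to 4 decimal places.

109.9608

After k distinct colours have appeared, the next draw gives a new one with probability (28-k)/28, so the expected wait for the (k+1)-th is 28/(28-k).
E[T] = 28/28 + 28/27 + 28/26 + ... + 28/2 + 28/1 = 28·H_{28}.
H_{28} = 3.92717, so E[T] = 109.96079.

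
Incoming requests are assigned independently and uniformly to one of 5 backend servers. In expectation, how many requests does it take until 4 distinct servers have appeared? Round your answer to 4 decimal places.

With k distinct servers already seen, the next new one arrives after an expected 5/(5-k) requests.
Sum over k = 0,...,3: E = 5/5 + 5/4 + 5/3 + 5/2 = 6.41667.

6.4167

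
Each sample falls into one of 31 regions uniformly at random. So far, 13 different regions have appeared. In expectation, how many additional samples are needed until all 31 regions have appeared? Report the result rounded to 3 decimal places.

108.348

From k distinct to k+1 distinct takes on average 31/(31-k) samples.
Sum over k = 13,...,30: E = 31/18 + 31/17 + 31/16 + ... + 31/2 + 31/1 = 108.3484.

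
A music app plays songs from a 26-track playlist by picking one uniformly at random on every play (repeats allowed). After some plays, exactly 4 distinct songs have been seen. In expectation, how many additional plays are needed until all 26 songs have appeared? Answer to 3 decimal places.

With k distinct songs already seen, the next new one takes an expected 26/(26-k) plays.
Sum over k = 4,...,25: E = 26/22 + 26/21 + 26/20 + ... + 26/2 + 26/1 = 95.9611.

95.961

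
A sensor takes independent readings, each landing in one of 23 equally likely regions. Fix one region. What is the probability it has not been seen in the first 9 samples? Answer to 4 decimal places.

Each sample misses the fixed region with probability (23-1)/23 = 22/23, independently.
P(still missing after 9) = (22/23)^9 = 0.67028.

0.6703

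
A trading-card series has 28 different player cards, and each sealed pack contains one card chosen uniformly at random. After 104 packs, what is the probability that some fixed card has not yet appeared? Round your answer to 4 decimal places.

0.0228

On each pack the fixed card fails to appear with probability 27/28.
P(still missing after 104) = (27/28)^104 = 0.02277.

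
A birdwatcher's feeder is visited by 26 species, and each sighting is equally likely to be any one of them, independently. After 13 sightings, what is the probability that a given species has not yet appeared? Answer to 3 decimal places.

0.601

On each sighting the fixed species fails to appear with probability 25/26.
P(still missing after 13) = (25/26)^13 = 0.6006.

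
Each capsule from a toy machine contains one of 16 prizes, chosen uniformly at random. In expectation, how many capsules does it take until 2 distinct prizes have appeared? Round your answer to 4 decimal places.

Going from k to k+1 distinct takes a geometric number of capsules with mean 16/(16-k).
Sum over k = 0,...,1: E = 16/16 + 16/15 = 2.06667.

2.0667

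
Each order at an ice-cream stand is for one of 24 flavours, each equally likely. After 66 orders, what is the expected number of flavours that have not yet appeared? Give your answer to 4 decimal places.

1.4465

For each flavour, P(unseen after 66) = (23/24)^66 = 0.06027.
By linearity of expectation, E[unseen] = 24·(23/24)^66 = 1.44646.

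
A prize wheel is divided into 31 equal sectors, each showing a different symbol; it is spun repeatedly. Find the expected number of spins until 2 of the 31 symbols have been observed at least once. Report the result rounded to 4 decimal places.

With k distinct symbols already seen, the next new one arrives after an expected 31/(31-k) spins.
Sum over k = 0,...,1: E = 31/31 + 31/30 = 2.03333.

2.0333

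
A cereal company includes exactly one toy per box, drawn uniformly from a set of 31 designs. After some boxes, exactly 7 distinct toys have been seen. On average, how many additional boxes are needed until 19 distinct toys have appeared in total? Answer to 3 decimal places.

20.855

From k distinct to k+1 distinct takes on average 31/(31-k) boxes.
Sum over k = 7,...,18: E = 31/24 + 31/23 + 31/22 + ... + 31/14 + 31/13 = 20.8552.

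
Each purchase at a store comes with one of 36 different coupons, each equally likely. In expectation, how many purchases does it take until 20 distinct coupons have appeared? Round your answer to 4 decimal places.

Going from k to k+1 distinct takes a geometric number of purchases with mean 36/(36-k).
Sum over k = 0,...,19: E = 36/36 + 36/35 + 36/34 + ... + 36/18 + 36/17 = 28.57789.

28.5779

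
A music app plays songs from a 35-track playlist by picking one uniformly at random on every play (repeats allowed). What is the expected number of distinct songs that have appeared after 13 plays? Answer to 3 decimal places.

For each song, P(seen in 13 plays) = 1 - (34/35)^13 = 0.3140.
By linearity of expectation, E[distinct seen] = 35·(1 - (34/35)^13) = 10.9890.

10.989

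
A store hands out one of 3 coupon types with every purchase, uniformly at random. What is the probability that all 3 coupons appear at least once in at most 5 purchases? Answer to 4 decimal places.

Let A_i be the event that coupon i is missing after 5 purchases. By inclusion–exclusion on the A_i,
P(all seen) = Σ_{j=0}^{3} (-1)^j C(3,j)((3-j)/3)^5
= 1.00000 - 0.39506 + 0.01235 - 0.00000
= 0.61728.

0.6173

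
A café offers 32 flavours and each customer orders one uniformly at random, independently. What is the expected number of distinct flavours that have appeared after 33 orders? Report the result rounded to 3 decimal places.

For each flavour, P(seen in 33 orders) = 1 - (31/32)^33 = 0.6493.
By linearity of expectation, E[distinct seen] = 32·(1 - (31/32)^33) = 20.7763.

20.776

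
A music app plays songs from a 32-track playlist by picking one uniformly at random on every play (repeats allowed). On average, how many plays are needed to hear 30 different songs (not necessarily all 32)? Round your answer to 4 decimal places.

81.8718

Going from k to k+1 distinct takes a geometric number of plays with mean 32/(32-k).
Sum over k = 0,...,29: E = 32/32 + 32/31 + 32/30 + ... + 32/4 + 32/3 = 81.87185.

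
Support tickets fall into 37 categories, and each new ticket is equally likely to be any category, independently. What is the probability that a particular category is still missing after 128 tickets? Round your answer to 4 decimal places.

0.0300

On each ticket the fixed category fails to appear with probability 36/37.
P(still missing after 128) = (36/37)^128 = 0.02998.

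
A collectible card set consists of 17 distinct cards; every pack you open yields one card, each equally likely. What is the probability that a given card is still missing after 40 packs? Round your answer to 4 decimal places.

0.0885

On each pack the fixed card fails to appear with probability 16/17.
P(still missing after 40) = (16/17)^40 = 0.08848.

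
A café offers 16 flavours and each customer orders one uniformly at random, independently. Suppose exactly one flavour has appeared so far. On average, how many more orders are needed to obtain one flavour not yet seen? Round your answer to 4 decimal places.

Each order yields a new flavour with probability (16-1)/16 = 15/16, so the wait is geometric with mean 16/15.
E = 16/15 = 1.06667.

1.0667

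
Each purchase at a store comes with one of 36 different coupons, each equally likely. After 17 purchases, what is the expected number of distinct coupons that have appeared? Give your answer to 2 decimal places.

For each coupon, P(seen in 17 purchases) = 1 - (35/36)^17 = 0.381.
By linearity of expectation, E[distinct seen] = 36·(1 - (35/36)^17) = 13.699.

13.70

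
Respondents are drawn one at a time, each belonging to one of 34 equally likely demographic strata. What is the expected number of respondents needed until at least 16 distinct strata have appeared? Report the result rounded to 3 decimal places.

With k distinct strata already seen, the next new one arrives after an expected 34/(34-k) respondents.
Sum over k = 0,...,15: E = 34/34 + 34/33 + 34/32 + ... + 34/20 + 34/19 = 21.1855.

21.185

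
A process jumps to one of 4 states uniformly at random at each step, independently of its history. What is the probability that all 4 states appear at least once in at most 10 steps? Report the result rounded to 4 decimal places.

Let A_i be the event that state i is missing after 10 steps. By inclusion–exclusion on the A_i,
P(all seen) = Σ_{j=0}^{4} (-1)^j C(4,j)((4-j)/4)^10
= 1.00000 - 0.22525 + 0.00586 - 0.00000 + 0.00000
= 0.78060.

0.7806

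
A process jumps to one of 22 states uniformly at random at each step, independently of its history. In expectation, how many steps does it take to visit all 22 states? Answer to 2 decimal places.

81.20

After k distinct states have appeared, the next step gives a new one with probability (22-k)/22, so the expected wait for the (k+1)-th is 22/(22-k).
E[T] = 22/22 + 22/21 + 22/20 + ... + 22/2 + 22/1 = 22·H_{22}.
H_{22} = 3.691, so E[T] = 81.198.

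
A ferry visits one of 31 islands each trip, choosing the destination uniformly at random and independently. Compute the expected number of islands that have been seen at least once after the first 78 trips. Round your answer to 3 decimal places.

For each island, P(seen in 78 trips) = 1 - (30/31)^78 = 0.9225.
By linearity of expectation, E[distinct seen] = 31·(1 - (30/31)^78) = 28.5978.

28.598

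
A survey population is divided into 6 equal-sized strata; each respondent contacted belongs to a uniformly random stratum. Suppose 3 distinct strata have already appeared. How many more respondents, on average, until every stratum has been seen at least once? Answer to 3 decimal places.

11.000

The wait to go from k to k+1 distinct strata is geometric with mean 6/(6-k).
Sum over k = 3,...,5: E = 6/3 + 6/2 + 6/1 = 11.0000.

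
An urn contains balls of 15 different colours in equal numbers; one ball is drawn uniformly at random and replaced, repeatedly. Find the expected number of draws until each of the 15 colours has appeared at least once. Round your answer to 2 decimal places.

Split into phases: going from k distinct to k+1 distinct takes on average 15/(15-k) draws.
E[T] = 15/15 + 15/14 + 15/13 + ... + 15/2 + 15/1 = 15·H_{15}.
H_{15} = 3.318, so E[T] = 49.773.

49.77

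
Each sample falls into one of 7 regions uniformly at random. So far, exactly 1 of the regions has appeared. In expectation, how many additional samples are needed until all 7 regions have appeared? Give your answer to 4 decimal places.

17.1500

The wait to go from k to k+1 distinct regions is geometric with mean 7/(7-k).
Sum over k = 1,...,6: E = 7/6 + 7/5 + 7/4 + 7/3 + 7/2 + 7/1 = 17.15000.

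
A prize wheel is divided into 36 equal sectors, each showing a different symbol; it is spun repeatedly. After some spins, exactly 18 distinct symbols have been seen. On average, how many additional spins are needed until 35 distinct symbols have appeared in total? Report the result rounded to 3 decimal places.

From k distinct to k+1 distinct takes on average 36/(36-k) spins.
Sum over k = 18,...,34: E = 36/18 + 36/17 + 36/16 + ... + 36/3 + 36/2 = 89.8239.

89.824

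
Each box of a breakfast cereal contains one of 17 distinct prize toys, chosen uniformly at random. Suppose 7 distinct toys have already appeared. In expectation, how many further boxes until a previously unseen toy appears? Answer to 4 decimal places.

The number of boxes until the next new toy is geometric with success probability 10/17, so its mean is 17/10.
E = 17/10 = 1.70000.

1.7000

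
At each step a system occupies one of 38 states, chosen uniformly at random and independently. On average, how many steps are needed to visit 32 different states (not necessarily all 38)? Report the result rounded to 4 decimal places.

67.5603

With k distinct states already seen, the next new one arrives after an expected 38/(38-k) steps.
Sum over k = 0,...,31: E = 38/38 + 38/37 + 38/36 + ... + 38/8 + 38/7 = 67.56028.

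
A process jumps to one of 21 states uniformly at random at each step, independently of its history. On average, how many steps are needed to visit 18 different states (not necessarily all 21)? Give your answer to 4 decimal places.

38.0525

With k distinct states already seen, the next new one arrives after an expected 21/(21-k) steps.
Sum over k = 0,...,17: E = 21/21 + 21/20 + 21/19 + ... + 21/5 + 21/4 = 38.05253.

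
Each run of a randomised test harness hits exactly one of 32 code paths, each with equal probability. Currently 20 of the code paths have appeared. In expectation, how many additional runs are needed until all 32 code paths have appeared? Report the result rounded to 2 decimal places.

With k distinct code paths already seen, the next new one takes an expected 32/(32-k) runs.
Sum over k = 20,...,31: E = 32/12 + 32/11 + 32/10 + ... + 32/2 + 32/1 = 99.303.

99.30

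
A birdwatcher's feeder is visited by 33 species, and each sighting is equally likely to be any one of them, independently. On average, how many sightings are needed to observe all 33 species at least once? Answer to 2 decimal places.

After k distinct species have appeared, the next sighting gives a new one with probability (33-k)/33, so the expected wait for the (k+1)-th is 33/(33-k).
E[T] = 33/33 + 33/32 + 33/31 + ... + 33/2 + 33/1 = 33·H_{33}.
H_{33} = 4.089, so E[T] = 134.930.

134.93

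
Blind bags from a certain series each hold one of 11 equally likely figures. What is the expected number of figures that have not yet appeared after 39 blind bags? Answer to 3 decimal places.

0.267

For each figure, P(unseen after 39) = (10/11)^39 = 0.0243.
By linearity of expectation, E[unseen] = 11·(10/11)^39 = 0.2673.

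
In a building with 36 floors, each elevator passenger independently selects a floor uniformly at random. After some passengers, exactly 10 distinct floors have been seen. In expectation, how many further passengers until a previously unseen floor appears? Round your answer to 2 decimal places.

1.38

The number of passengers until the next new floor is geometric with success probability 26/36, so its mean is 36/26.
E = 36/26 = 1.385.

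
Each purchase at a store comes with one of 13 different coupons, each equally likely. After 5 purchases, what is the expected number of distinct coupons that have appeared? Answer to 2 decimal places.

For each coupon, P(seen in 5 purchases) = 1 - (12/13)^5 = 0.330.
By linearity of expectation, E[distinct seen] = 13·(1 - (12/13)^5) = 4.288.

4.29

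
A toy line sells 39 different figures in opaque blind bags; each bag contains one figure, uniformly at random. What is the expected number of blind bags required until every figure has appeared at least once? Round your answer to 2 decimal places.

Split into phases: going from k distinct to k+1 distinct takes on average 39/(39-k) blind bags.
E[T] = 39/39 + 39/38 + 39/37 + ... + 39/2 + 39/1 = 39·H_{39}.
H_{39} = 4.254, so E[T] = 165.888.

165.89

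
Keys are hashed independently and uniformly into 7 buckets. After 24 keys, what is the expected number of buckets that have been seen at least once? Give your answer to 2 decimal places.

6.83

For each bucket, P(seen in 24 keys) = 1 - (6/7)^24 = 0.975.
By linearity of expectation, E[distinct seen] = 7·(1 - (6/7)^24) = 6.827.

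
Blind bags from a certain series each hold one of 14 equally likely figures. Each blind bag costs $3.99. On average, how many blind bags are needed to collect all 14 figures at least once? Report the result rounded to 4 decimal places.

45.5219

Split into phases: going from k distinct to k+1 distinct takes on average 14/(14-k) blind bags.
E[T] = 14/14 + 14/13 + 14/12 + ... + 14/2 + 14/1 = 14·H_{14}.
H_{14} = 3.25156, so E[T] = 45.52187.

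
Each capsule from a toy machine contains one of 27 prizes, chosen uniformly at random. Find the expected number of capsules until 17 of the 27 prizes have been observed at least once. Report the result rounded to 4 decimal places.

With k distinct prizes already seen, the next new one arrives after an expected 27/(27-k) capsules.
Sum over k = 0,...,16: E = 27/27 + 27/26 + 27/25 + ... + 27/12 + 27/11 = 25.98719.

25.9872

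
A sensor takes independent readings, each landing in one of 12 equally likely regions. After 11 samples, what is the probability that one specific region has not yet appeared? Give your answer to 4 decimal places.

On each sample the fixed region fails to appear with probability 11/12.
P(still missing after 11) = (11/12)^11 = 0.38400.

0.3840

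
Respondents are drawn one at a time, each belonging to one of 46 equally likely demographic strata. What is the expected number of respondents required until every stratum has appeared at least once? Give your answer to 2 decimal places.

203.17

The wait to go from k to k+1 distinct strata is geometric with mean 46/(46-k).
E[T] = 46/46 + 46/45 + 46/44 + ... + 46/2 + 46/1 = 46·H_{46}.
H_{46} = 4.417, so E[T] = 203.168.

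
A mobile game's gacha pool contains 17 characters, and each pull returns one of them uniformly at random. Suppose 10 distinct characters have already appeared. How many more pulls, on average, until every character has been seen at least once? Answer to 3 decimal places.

From k distinct to k+1 distinct takes on average 17/(17-k) pulls.
Sum over k = 10,...,16: E = 17/7 + 17/6 + 17/5 + ... + 17/2 + 17/1 = 44.0786.

44.079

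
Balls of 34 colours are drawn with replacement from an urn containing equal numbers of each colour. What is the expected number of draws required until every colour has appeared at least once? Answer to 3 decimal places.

The wait to go from k to k+1 distinct colours is geometric with mean 34/(34-k).
E[T] = 34/34 + 34/33 + 34/32 + ... + 34/2 + 34/1 = 34·H_{34}.
H_{34} = 4.1182, so E[T] = 140.0191.

140.019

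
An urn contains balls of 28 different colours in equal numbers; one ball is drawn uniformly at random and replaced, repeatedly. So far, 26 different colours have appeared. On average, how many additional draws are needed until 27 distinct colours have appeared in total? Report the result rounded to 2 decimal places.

14.00

With k distinct colours already seen, the next new one takes an expected 28/(28-k) draws.
Only the k = 26 term is needed: E = 28/2 = 14.000.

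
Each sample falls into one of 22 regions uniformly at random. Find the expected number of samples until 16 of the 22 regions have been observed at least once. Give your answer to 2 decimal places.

Going from k to k+1 distinct takes a geometric number of samples with mean 22/(22-k).
Sum over k = 0,...,15: E = 22/22 + 22/21 + 22/20 + ... + 22/8 + 22/7 = 27.298.

27.30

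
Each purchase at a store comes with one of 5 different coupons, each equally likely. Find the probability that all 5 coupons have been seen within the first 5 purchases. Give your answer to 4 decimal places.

0.0384

By inclusion–exclusion over which coupons are missing,
P(all seen) = Σ_{j=0}^{5} (-1)^j C(5,j)((5-j)/5)^5
= 1.00000 - 1.63840 + 0.77760 - 0.10240 + 0.00160 - 0.00000
= 0.03840.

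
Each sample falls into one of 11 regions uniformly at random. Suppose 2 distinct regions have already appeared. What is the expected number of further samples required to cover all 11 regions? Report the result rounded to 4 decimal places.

From k distinct to k+1 distinct takes on average 11/(11-k) samples.
Sum over k = 2,...,10: E = 11/9 + 11/8 + 11/7 + ... + 11/2 + 11/1 = 31.11865.

31.1187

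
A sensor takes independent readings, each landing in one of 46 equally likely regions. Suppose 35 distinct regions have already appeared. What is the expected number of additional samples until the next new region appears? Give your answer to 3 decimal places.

4.182

Each sample yields a new region with probability (46-35)/46 = 11/46, so the wait is geometric with mean 46/11.
E = 46/11 = 4.1818.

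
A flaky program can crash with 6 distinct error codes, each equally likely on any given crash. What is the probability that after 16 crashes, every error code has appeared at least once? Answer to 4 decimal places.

By inclusion–exclusion over which error codes are missing,
P(all seen) = Σ_{j=0}^{6} (-1)^j C(6,j)((6-j)/6)^16
= 1.00000 - 0.32453 + 0.02284 - 0.00031 + 0.00000 - 0.00000 + 0.00000
= 0.69800.

0.6980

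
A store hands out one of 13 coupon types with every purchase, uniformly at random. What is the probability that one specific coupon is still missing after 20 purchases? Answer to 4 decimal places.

Each purchase misses the fixed coupon with probability (13-1)/13 = 12/13, independently.
P(still missing after 20) = (12/13)^20 = 0.20172.

0.2017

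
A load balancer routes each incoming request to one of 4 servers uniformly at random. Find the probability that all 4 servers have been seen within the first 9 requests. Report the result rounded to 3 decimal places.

0.711

Let A_i be the event that server i is missing after 9 requests. By inclusion–exclusion on the A_i,
P(all seen) = Σ_{j=0}^{4} (-1)^j C(4,j)((4-j)/4)^9
= 1.0000 - 0.3003 + 0.0117 - 0.0000 + 0.0000
= 0.7114.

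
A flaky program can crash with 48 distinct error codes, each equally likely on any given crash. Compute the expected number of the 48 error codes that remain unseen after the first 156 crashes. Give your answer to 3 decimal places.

For each error code, P(unseen after 156) = (47/48)^156 = 0.0375.
By linearity of expectation, E[unseen] = 48·(47/48)^156 = 1.7983.

1.798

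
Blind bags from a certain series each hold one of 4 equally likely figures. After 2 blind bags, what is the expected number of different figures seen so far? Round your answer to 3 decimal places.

1.750

For each figure, P(seen in 2 blind bags) = 1 - (3/4)^2 = 0.4375.
By linearity of expectation, E[distinct seen] = 4·(1 - (3/4)^2) = 1.7500.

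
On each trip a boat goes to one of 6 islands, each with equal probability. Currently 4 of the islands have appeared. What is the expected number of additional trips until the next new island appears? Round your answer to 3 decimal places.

3.000

Each trip yields a new island with probability (6-4)/6 = 2/6, so the wait is geometric with mean 6/2.
E = 6/2 = 3.0000.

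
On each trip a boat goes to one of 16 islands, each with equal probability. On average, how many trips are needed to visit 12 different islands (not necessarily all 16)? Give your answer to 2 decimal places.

20.76

With k distinct islands already seen, the next new one arrives after an expected 16/(16-k) trips.
Sum over k = 0,...,11: E = 16/16 + 16/15 + 16/14 + ... + 16/6 + 16/5 = 20.758.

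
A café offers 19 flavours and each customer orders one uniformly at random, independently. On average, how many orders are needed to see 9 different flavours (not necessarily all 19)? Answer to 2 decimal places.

Going from k to k+1 distinct takes a geometric number of orders with mean 19/(19-k).
Sum over k = 0,...,8: E = 19/19 + 19/18 + 19/17 + ... + 19/12 + 19/11 = 11.757.

11.76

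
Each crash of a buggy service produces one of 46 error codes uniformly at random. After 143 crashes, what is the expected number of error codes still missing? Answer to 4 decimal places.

1.9851

For each error code, P(unseen after 143) = (45/46)^143 = 0.04315.
By linearity of expectation, E[unseen] = 46·(45/46)^143 = 1.98508.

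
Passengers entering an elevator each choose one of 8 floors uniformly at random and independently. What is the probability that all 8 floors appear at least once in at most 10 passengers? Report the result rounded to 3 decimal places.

0.028

Let A_i be the event that floor i is missing after 10 passengers. By inclusion–exclusion on the A_i,
P(all seen) = Σ_{j=0}^{8} (-1)^j C(8,j)((8-j)/8)^10
= 1.0000 - 2.1046 + 1.5768 - 0.5093 + 0.0684 - 0.0031 + 0.0000 - 0.0000 + 0.0000
= 0.0282.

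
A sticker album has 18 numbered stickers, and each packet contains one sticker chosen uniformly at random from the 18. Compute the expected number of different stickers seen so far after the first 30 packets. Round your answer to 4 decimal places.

For each sticker, P(seen in 30 packets) = 1 - (17/18)^30 = 0.81999.
By linearity of expectation, E[distinct seen] = 18·(1 - (17/18)^30) = 14.75985.

14.7599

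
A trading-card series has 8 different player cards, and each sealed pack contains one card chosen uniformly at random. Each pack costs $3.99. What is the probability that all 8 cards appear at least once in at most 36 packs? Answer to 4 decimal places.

0.9355

Let A_i be the event that card i is missing after 36 packs. By inclusion–exclusion on the A_i,
P(all seen) = Σ_{j=0}^{8} (-1)^j C(8,j)((8-j)/8)^36
= 1.00000 - 0.06537 + 0.00089 - 0.00000 + 0.00000 - 0.00000 + 0.00000 - 0.00000 + 0.00000
= 0.93552.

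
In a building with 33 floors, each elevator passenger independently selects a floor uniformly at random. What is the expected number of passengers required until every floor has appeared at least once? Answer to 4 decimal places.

134.9303

After k distinct floors have appeared, the next passenger gives a new one with probability (33-k)/33, so the expected wait for the (k+1)-th is 33/(33-k).
E[T] = 33/33 + 33/32 + 33/31 + ... + 33/2 + 33/1 = 33·H_{33}.
H_{33} = 4.08880, so E[T] = 134.93034.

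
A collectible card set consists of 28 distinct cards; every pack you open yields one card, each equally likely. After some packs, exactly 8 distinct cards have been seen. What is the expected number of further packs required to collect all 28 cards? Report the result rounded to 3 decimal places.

From k distinct to k+1 distinct takes on average 28/(28-k) packs.
Sum over k = 8,...,27: E = 28/20 + 28/19 + 28/18 + ... + 28/2 + 28/1 = 100.7367.

100.737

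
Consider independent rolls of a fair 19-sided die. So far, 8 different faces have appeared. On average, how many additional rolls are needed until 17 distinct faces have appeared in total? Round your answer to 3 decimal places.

28.878

From k distinct to k+1 distinct takes on average 19/(19-k) rolls.
Sum over k = 8,...,16: E = 19/11 + 19/10 + 19/9 + ... + 19/4 + 19/3 = 28.8777.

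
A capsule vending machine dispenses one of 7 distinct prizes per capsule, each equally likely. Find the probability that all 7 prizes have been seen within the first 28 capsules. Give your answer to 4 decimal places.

By inclusion–exclusion over which prizes are missing,
P(all seen) = Σ_{j=0}^{7} (-1)^j C(7,j)((7-j)/7)^28
= 1.00000 - 0.09345 + 0.00170 - 0.00001 + 0.00000 - 0.00000 + 0.00000 - 0.00000
= 0.90824.

0.9082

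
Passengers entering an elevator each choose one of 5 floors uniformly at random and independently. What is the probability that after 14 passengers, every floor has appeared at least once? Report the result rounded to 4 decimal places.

0.7879

Let A_i be the event that floor i is missing after 14 passengers. By inclusion–exclusion on the A_i,
P(all seen) = Σ_{j=0}^{5} (-1)^j C(5,j)((5-j)/5)^14
= 1.00000 - 0.21990 + 0.00784 - 0.00003 + 0.00000 - 0.00000
= 0.78791.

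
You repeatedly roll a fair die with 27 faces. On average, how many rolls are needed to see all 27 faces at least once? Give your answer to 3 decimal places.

105.069

Split into phases: going from k distinct to k+1 distinct takes on average 27/(27-k) rolls.
E[T] = 27/27 + 27/26 + 27/25 + ... + 27/2 + 27/1 = 27·H_{27}.
H_{27} = 3.8915, so E[T] = 105.0693.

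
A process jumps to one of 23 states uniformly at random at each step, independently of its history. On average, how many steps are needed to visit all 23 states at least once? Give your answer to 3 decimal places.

Split into phases: going from k distinct to k+1 distinct takes on average 23/(23-k) steps.
E[T] = 23/23 + 23/22 + 23/21 + ... + 23/2 + 23/1 = 23·H_{23}.
H_{23} = 3.7343, so E[T] = 85.8887.

85.889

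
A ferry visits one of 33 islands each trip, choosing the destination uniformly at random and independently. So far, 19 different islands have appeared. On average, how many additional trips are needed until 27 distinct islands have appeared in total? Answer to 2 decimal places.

The wait to go from k to k+1 distinct islands is geometric with mean 33/(33-k).
Sum over k = 19,...,26: E = 33/14 + 33/13 + 33/12 + ... + 33/8 + 33/7 = 26.452.

26.45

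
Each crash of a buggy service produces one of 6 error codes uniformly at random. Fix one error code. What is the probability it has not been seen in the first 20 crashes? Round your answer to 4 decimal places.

0.0261

Each crash misses the fixed error code with probability (6-1)/6 = 5/6, independently.
P(still missing after 20) = (5/6)^20 = 0.02608.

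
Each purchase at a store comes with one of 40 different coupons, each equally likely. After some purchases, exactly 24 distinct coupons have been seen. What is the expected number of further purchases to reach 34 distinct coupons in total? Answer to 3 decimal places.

37.229

The wait to go from k to k+1 distinct coupons is geometric with mean 40/(40-k).
Sum over k = 24,...,33: E = 40/16 + 40/15 + 40/14 + ... + 40/8 + 40/7 = 37.2292.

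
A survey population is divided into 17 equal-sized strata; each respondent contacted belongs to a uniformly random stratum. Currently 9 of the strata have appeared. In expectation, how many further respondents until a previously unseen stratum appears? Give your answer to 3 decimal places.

Each respondent yields a new stratum with probability (17-9)/17 = 8/17, so the wait is geometric with mean 17/8.
E = 17/8 = 2.1250.

2.125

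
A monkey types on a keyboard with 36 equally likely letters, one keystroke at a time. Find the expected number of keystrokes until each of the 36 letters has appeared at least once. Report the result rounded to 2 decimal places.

After k distinct letters have appeared, the next keystroke gives a new one with probability (36-k)/36, so the expected wait for the (k+1)-th is 36/(36-k).
E[T] = 36/36 + 36/35 + 36/34 + ... + 36/2 + 36/1 = 36·H_{36}.
H_{36} = 4.175, so E[T] = 150.284.

150.28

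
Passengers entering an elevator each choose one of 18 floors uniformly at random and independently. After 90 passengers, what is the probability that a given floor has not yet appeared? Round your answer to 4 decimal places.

0.0058

Each passenger misses the fixed floor with probability (18-1)/18 = 17/18, independently.
P(still missing after 90) = (17/18)^90 = 0.00583.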